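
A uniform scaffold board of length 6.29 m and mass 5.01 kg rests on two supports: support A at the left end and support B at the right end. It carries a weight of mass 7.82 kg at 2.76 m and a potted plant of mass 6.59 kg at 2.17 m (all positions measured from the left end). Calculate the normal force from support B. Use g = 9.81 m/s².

R_B ≈ 80.5 N

Take moments about support A.
Beam weight: 5.01 × 9.81 = 49.15 N down at 3.145 m → arm 3.145 m, τ = 49.15 × 3.145 = 154.6 N·m clockwise.
Weight: 7.82 × 9.81 = 76.71 N down at 2.76 m → arm 2.76 m, τ = 76.71 × 2.76 = 211.7 N·m clockwise.
Potted plant: 6.59 × 9.81 = 64.65 N down at 2.17 m → arm 2.17 m, τ = 64.65 × 2.17 = 140.3 N·m clockwise.
Net load moment about support A = 506.6 N·m clockwise.
Reaction R at support B is upward at 6.29 m, arm 6.29 m → moment R × 6.29 counterclockwise.
Balancing moments: R × 6.29 = 506.6, giving R = 80.5 N.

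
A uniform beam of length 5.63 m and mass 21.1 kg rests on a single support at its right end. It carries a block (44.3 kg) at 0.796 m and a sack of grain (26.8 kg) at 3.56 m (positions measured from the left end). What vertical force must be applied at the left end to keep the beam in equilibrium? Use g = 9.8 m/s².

F ≈ 573 N

About the right end:
Beam weight: 21.1 × 9.8 = 206.8 N down at 2.815 m → arm 2.815 m, τ = 206.8 × 2.815 = 582.1 N·m counterclockwise.
Block: 44.3 × 9.8 = 434.1 N down at 0.796 m → arm 4.834 m, τ = 434.1 × 4.834 = 2098 N·m counterclockwise.
Sack of grain: 26.8 × 9.8 = 262.6 N down at 3.56 m → arm 2.07 m, τ = 262.6 × 2.07 = 543.6 N·m counterclockwise.
Net moment of the loads = 3224 N·m counterclockwise.
The upward force F acts at the left end, arm 5.63 m, giving F × 5.63 clockwise.
Balancing moments: F × 5.63 = 3224, giving F = 3224 / 5.63 = 573 N.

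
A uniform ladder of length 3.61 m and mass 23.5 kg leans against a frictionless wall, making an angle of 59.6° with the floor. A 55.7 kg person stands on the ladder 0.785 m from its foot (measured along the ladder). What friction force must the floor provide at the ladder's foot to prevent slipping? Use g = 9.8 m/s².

Take moments about the foot of the ladder.
Ladder weight 23.5×9.8 = 230.3 N acts at 1.805 m along the ladder; its horizontal arm is 1.805·cos59.6° = 0.9134 m → τ = 210.4 N·m clockwise.
Person: 55.7×9.8 = 545.9 N at 0.785 m → arm 0.3972 m → τ = 216.8 N·m clockwise.
Wall normal N acts horizontally at the top; its moment arm is the height L sinθ = 3.61·sin59.6° = 3.114 m, counterclockwise.
Στ = 0 ⇒ N × 3.114 = 427.2 ⇒ N = 137 N.
ΣFx = 0: friction at the foot balances the wall's push, so f = N_wall = 137 N.

f ≈ 137 N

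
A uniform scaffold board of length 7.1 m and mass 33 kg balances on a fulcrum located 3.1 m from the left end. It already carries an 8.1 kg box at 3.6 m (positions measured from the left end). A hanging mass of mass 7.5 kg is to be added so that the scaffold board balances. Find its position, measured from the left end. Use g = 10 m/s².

Choose the fulcrum (at 3.1 m from the left end) as the axis so the support reaction has zero arm there.
Beam weight: 33 × 10 = 330 N down at 3.55 m → arm 0.45 m, τ = 330 × 0.45 = 148.5 N·m clockwise.
Box: 8.1 × 10 = 81 N down at 3.6 m → arm 0.5 m, τ = 81 × 0.5 = 40.5 N·m clockwise.
Net moment of existing loads = 189 N·m clockwise.
The hanging mass weighs 7.5 × 10 = 75 N and must supply an equal counterclockwise moment, so its lever arm about the fulcrum is 189 / 75 = 2.52 m.
That puts it at 3.1 − 2.52 = 0.58 m from the left end.

x ≈ 0.58 m from the left end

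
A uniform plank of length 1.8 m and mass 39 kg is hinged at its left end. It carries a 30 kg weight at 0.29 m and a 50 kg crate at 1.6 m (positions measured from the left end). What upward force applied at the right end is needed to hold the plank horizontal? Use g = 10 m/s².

F ≈ 688 N

Sum moments about the left end (the unknown pivot reaction has zero arm there).
Beam weight: 39 × 10 = 390 N down at 0.9 m → arm 0.9 m, τ = 390 × 0.9 = 351 N·m clockwise.
Weight: 30 × 10 = 300 N down at 0.29 m → arm 0.29 m, τ = 300 × 0.29 = 87 N·m clockwise.
Crate: 50 × 10 = 500 N down at 1.6 m → arm 1.6 m, τ = 500 × 1.6 = 800 N·m clockwise.
Net moment of the loads = 1238 N·m clockwise.
The upward force F acts at the right end, arm 1.8 m, giving F × 1.8 counterclockwise.
Balancing moments: F × 1.8 = 1238, giving F = 1238 / 1.8 = 688 N.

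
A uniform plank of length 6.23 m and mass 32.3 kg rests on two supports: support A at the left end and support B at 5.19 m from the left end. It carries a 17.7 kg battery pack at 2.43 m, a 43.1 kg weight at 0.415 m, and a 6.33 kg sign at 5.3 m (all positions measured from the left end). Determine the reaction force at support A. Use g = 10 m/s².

Take moments about support B.
Beam weight: 32.3 × 10 = 323 N down at 3.115 m → arm 2.075 m, τ = 323 × 2.075 = 670.2 N·m counterclockwise.
Battery pack: 17.7 × 10 = 177 N down at 2.43 m → arm 2.76 m, τ = 177 × 2.76 = 488.5 N·m counterclockwise.
Weight: 43.1 × 10 = 431 N down at 0.415 m → arm 4.775 m, τ = 431 × 4.775 = 2058 N·m counterclockwise.
Sign: 6.33 × 10 = 63.3 N down at 5.3 m → arm 0.11 m, τ = 63.3 × 0.11 = 6.963 N·m clockwise.
Net load moment about support B = 3210 N·m counterclockwise.
Reaction R at support A is upward at 0 m, arm 5.19 m → moment R × 5.19 clockwise.
For rotational equilibrium, R × 5.19 = 3210, so R = 618 N.

R_A ≈ 618 N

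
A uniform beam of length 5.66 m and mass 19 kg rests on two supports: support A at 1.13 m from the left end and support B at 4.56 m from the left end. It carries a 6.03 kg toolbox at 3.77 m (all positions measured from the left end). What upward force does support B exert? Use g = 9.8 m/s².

R_B ≈ 138 N

Sum moments about support A (its reaction then has zero moment arm).
Beam weight: 19 × 9.8 = 186.2 N down at 2.83 m → arm 1.7 m, τ = 186.2 × 1.7 = 316.5 N·m clockwise.
Toolbox: 6.03 × 9.8 = 59.09 N down at 3.77 m → arm 2.64 m, τ = 59.09 × 2.64 = 156 N·m clockwise.
Net load moment about support A = 472.5 N·m clockwise.
Reaction R at support B is upward at 4.56 m, arm 3.43 m → moment R × 3.43 counterclockwise.
For rotational equilibrium, R × 3.43 = 472.5, so R = 138 N.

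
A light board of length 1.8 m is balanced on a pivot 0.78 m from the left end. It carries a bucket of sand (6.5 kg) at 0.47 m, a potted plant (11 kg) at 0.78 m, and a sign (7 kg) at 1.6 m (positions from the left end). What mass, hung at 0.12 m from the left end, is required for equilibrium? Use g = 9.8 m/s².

Choose the pivot (at 0.78 m from the left end) as the axis so the support reaction has zero arm there.
Bucket of sand: 6.5 × 9.8 = 63.7 N down at 0.47 m → arm 0.31 m, τ = 63.7 × 0.31 = 19.75 N·m counterclockwise.
Potted plant: acts at the pivot, moment arm 0 → no torque.
Sign: 7 × 9.8 = 68.6 N down at 1.6 m → arm 0.82 m, τ = 68.6 × 0.82 = 56.25 N·m clockwise.
Net moment of known loads = 36.5 N·m clockwise.
An unknown mass m at 0.12 m has arm 0.66 m; its moment is m·g·0.66 counterclockwise.
Balancing moments: m × 9.8 × 0.66 = 36.5, giving m = 36.5 / (9.8 × 0.66) = 5.64 kg.

m ≈ 5.64 kg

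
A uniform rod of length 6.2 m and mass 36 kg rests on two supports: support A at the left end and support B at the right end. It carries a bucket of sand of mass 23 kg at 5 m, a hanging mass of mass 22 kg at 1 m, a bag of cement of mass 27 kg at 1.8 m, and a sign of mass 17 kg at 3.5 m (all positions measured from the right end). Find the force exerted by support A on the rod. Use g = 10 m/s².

Sum moments about support B (its reaction then has zero moment arm).
Beam weight: 36 × 10 = 360 N down at 3.1 m → arm 3.1 m, τ = 360 × 3.1 = 1116 N·m counterclockwise.
Bucket of sand: 23 × 10 = 230 N down at 5 m → arm 5 m, τ = 230 × 5 = 1150 N·m counterclockwise.
Hanging mass: 22 × 10 = 220 N down at 1 m → arm 1 m, τ = 220 × 1 = 220 N·m counterclockwise.
Bag of cement: 27 × 10 = 270 N down at 1.8 m → arm 1.8 m, τ = 270 × 1.8 = 486 N·m counterclockwise.
Sign: 17 × 10 = 170 N down at 3.5 m → arm 3.5 m, τ = 170 × 3.5 = 595 N·m counterclockwise.
Net load moment about support B = 3567 N·m counterclockwise.
Reaction R at support A is upward at 6.2 m, arm 6.2 m → moment R × 6.2 clockwise.
For rotational equilibrium, R × 6.2 = 3567, so R = 575 N.

R_A ≈ 575 N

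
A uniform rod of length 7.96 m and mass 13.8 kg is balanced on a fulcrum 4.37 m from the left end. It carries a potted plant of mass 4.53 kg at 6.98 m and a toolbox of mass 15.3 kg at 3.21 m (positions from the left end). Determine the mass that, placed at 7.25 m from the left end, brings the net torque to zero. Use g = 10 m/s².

m ≈ 3.93 kg

Take moments about the fulcrum (at 4.37 m from the left end).
Beam weight: 13.8 × 10 = 138 N down at 3.98 m → arm 0.39 m, τ = 138 × 0.39 = 53.82 N·m counterclockwise.
Potted plant: 4.53 × 10 = 45.3 N down at 6.98 m → arm 2.61 m, τ = 45.3 × 2.61 = 118.2 N·m clockwise.
Toolbox: 15.3 × 10 = 153 N down at 3.21 m → arm 1.16 m, τ = 153 × 1.16 = 177.5 N·m counterclockwise.
Net moment of known loads = 113.1 N·m counterclockwise.
An unknown mass m at 7.25 m has arm 2.88 m; its moment is m·g·2.88 clockwise.
For rotational equilibrium, m × 10 × 2.88 = 113.1, so m = 113.1 / (10 × 2.88) = 3.93 kg.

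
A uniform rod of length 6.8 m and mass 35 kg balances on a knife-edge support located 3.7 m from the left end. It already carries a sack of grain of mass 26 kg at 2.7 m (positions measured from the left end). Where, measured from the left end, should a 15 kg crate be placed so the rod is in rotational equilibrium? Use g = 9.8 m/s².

x ≈ 6.13 m from the left end

Sum moments about the knife-edge support (at 3.7 m from the left end) (the support reaction has zero arm there).
Beam weight: 35 × 9.8 = 343 N down at 3.4 m → arm 0.3 m, τ = 343 × 0.3 = 102.9 N·m counterclockwise.
Sack of grain: 26 × 9.8 = 254.8 N down at 2.7 m → arm 1 m, τ = 254.8 × 1 = 254.8 N·m counterclockwise.
Net moment of existing loads = 357.7 N·m counterclockwise.
The crate weighs 15 × 9.8 = 147 N and must supply an equal clockwise moment, so its lever arm about the knife-edge support is 357.7 / 147 = 2.43 m.
That puts it at 3.7 + 2.43 = 6.13 m from the left end.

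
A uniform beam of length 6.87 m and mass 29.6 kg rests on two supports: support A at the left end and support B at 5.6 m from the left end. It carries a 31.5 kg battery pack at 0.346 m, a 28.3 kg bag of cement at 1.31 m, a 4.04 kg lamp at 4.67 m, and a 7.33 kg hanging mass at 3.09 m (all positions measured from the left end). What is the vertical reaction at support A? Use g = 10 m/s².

R_A ≈ 666 N

Taking torques about support B:
Beam weight: 29.6 × 10 = 296 N down at 3.435 m → arm 2.165 m, τ = 296 × 2.165 = 640.8 N·m counterclockwise.
Battery pack: 31.5 × 10 = 315 N down at 0.346 m → arm 5.254 m, τ = 315 × 5.254 = 1655 N·m counterclockwise.
Bag of cement: 28.3 × 10 = 283 N down at 1.31 m → arm 4.29 m, τ = 283 × 4.29 = 1214 N·m counterclockwise.
Lamp: 4.04 × 10 = 40.4 N down at 4.67 m → arm 0.93 m, τ = 40.4 × 0.93 = 37.57 N·m counterclockwise.
Hanging mass: 7.33 × 10 = 73.3 N down at 3.09 m → arm 2.51 m, τ = 73.3 × 2.51 = 184 N·m counterclockwise.
Net load moment about support B = 3731 N·m counterclockwise.
Reaction R at support A is upward at 0 m, arm 5.6 m → moment R × 5.6 clockwise.
Στ = 0 ⇒ R × 5.6 = 3731 ⇒ R = 666 N.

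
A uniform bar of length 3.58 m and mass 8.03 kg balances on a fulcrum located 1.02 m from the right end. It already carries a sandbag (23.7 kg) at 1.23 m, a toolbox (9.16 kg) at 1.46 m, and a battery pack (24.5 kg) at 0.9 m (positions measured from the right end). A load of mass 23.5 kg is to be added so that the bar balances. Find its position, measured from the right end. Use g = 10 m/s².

Taking torques about the fulcrum (at 1.02 m from the right end):
Beam weight: 8.03 × 10 = 80.3 N down at 1.79 m → arm 0.77 m, τ = 80.3 × 0.77 = 61.83 N·m counterclockwise.
Sandbag: 23.7 × 10 = 237 N down at 1.23 m → arm 0.21 m, τ = 237 × 0.21 = 49.77 N·m counterclockwise.
Toolbox: 9.16 × 10 = 91.6 N down at 1.46 m → arm 0.44 m, τ = 91.6 × 0.44 = 40.3 N·m counterclockwise.
Battery pack: 24.5 × 10 = 245 N down at 0.9 m → arm 0.12 m, τ = 245 × 0.12 = 29.4 N·m clockwise.
Net moment of existing loads = 122.5 N·m counterclockwise.
The load weighs 23.5 × 10 = 235 N and must supply an equal clockwise moment, so its lever arm about the fulcrum is 122.5 / 235 = 0.521 m.
That puts it at 1.02 − 0.521 = 0.499 m from the right end.

x ≈ 0.499 m from the right end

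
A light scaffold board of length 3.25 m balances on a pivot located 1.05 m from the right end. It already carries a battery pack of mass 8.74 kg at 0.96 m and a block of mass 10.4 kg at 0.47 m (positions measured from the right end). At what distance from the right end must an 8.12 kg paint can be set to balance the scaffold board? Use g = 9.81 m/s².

x ≈ 1.89 m from the right end

About the pivot (at 1.05 m from the right end):
Battery pack: 8.74 × 9.81 = 85.74 N down at 0.96 m → arm 0.09 m, τ = 85.74 × 0.09 = 7.717 N·m clockwise.
Block: 10.4 × 9.81 = 102 N down at 0.47 m → arm 0.58 m, τ = 102 × 0.58 = 59.16 N·m clockwise.
Net moment of existing loads = 66.88 N·m clockwise.
The paint can weighs 8.12 × 9.81 = 79.66 N and must supply an equal counterclockwise moment, so its lever arm about the pivot is 66.88 / 79.66 = 0.84 m.
That puts it at 1.05 + 0.84 = 1.89 m from the right end.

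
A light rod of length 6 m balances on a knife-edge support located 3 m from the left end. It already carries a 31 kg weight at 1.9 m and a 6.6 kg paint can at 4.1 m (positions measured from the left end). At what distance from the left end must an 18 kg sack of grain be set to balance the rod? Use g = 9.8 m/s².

x ≈ 4.49 m from the left end

Sum moments about the knife-edge support (at 3 m from the left end) (the support reaction has zero arm there).
Weight: 31 × 9.8 = 303.8 N down at 1.9 m → arm 1.1 m, τ = 303.8 × 1.1 = 334.2 N·m counterclockwise.
Paint can: 6.6 × 9.8 = 64.68 N down at 4.1 m → arm 1.1 m, τ = 64.68 × 1.1 = 71.15 N·m clockwise.
Net moment of existing loads = 263 N·m counterclockwise.
The sack of grain weighs 18 × 9.8 = 176.4 N and must supply an equal clockwise moment, so its lever arm about the knife-edge support is 263 / 176.4 = 1.49 m.
That puts it at 3 + 1.49 = 4.49 m from the left end.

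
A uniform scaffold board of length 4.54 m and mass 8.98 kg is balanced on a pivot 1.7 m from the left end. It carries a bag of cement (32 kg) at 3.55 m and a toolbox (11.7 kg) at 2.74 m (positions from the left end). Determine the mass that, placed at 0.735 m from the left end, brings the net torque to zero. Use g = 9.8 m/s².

Take moments about the pivot (at 1.7 m from the left end).
Beam weight: 8.98 × 9.8 = 88 N down at 2.27 m → arm 0.57 m, τ = 88 × 0.57 = 50.16 N·m clockwise.
Bag of cement: 32 × 9.8 = 313.6 N down at 3.55 m → arm 1.85 m, τ = 313.6 × 1.85 = 580.2 N·m clockwise.
Toolbox: 11.7 × 9.8 = 114.7 N down at 2.74 m → arm 1.04 m, τ = 114.7 × 1.04 = 119.3 N·m clockwise.
Net moment of known loads = 749.7 N·m clockwise.
An unknown mass m at 0.735 m has arm 0.965 m; its moment is m·g·0.965 counterclockwise.
Balancing moments: m × 9.8 × 0.965 = 749.7, giving m = 749.7 / (9.8 × 0.965) = 79.3 kg.

m ≈ 79.3 kg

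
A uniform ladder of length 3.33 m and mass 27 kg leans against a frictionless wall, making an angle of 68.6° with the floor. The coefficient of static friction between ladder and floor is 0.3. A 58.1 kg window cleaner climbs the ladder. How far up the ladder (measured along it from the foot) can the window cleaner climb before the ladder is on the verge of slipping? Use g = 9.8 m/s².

About the foot of the ladder:
Ladder weight 27×9.8 = 264.6 N acts at 1.665 m along the ladder; its horizontal arm is 1.665·cos68.6° = 0.6075 m → τ = 160.7 N·m clockwise.
Window cleaner weight 58.1×9.8 = 569.4 N at distance d → arm d·cos68.6° → τ = 569.4·d·0.3649 clockwise.
Wall normal N at the top has arm L sinθ = 3.1 m counterclockwise, so Στ = 0 gives N·3.1 = 160.7 + 207.8·d.
ΣFy = 0 ⇒ N_floor = 834 N, so the maximum friction is μ_s·N_floor = 0.3×834 = 250.2 N. ΣFx = 0 ⇒ N_wall = f, so at the slipping point N = 250.2 N.
Substituting: 250.2×3.1 = 160.7 + 207.8·d ⇒ d = (775.6 − 160.7) / 207.8 = 2.96 m.

d ≈ 2.96 m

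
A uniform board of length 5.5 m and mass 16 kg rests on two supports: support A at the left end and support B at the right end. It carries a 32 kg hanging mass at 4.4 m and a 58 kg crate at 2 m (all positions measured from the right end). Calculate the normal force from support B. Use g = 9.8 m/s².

R_B ≈ 503 N

About support A:
Beam weight: 16 × 9.8 = 156.8 N down at 2.75 m → arm 2.75 m, τ = 156.8 × 2.75 = 431.2 N·m clockwise.
Hanging mass: 32 × 9.8 = 313.6 N down at 4.4 m → arm 1.1 m, τ = 313.6 × 1.1 = 345 N·m clockwise.
Crate: 58 × 9.8 = 568.4 N down at 2 m → arm 3.5 m, τ = 568.4 × 3.5 = 1989 N·m clockwise.
Net load moment about support A = 2765 N·m clockwise.
Reaction R at support B is upward at 0 m, arm 5.5 m → moment R × 5.5 counterclockwise.
Στ = 0 ⇒ R × 5.5 = 2765 ⇒ R = 503 N.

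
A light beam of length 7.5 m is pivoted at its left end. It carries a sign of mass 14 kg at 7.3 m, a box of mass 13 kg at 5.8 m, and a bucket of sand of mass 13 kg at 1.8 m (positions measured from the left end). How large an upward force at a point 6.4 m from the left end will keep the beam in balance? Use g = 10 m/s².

F ≈ 314 N

Choose the left end as the axis so the unknown pivot reaction has zero arm there.
Sign: 14 × 10 = 140 N down at 7.3 m → arm 7.3 m, τ = 140 × 7.3 = 1022 N·m clockwise.
Box: 13 × 10 = 130 N down at 5.8 m → arm 5.8 m, τ = 130 × 5.8 = 754 N·m clockwise.
Bucket of sand: 13 × 10 = 130 N down at 1.8 m → arm 1.8 m, τ = 130 × 1.8 = 234 N·m clockwise.
Net moment of the loads = 2010 N·m clockwise.
The upward force F acts at a point 6.4 m from the left end, arm 6.4 m, giving F × 6.4 counterclockwise.
Setting net torque to zero: F × 6.4 = 2010 → F = 2010 / 6.4 = 314 N.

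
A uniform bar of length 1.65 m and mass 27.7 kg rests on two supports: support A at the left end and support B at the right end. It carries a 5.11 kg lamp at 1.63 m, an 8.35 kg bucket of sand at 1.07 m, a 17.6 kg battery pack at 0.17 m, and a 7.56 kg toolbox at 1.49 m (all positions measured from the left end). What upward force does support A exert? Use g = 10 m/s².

R_A ≈ 334 N

Taking torques about support B:
Beam weight: 27.7 × 10 = 277 N down at 0.825 m → arm 0.825 m, τ = 277 × 0.825 = 228.5 N·m counterclockwise.
Lamp: 5.11 × 10 = 51.1 N down at 1.63 m → arm 0.02 m, τ = 51.1 × 0.02 = 1.022 N·m counterclockwise.
Bucket of sand: 8.35 × 10 = 83.5 N down at 1.07 m → arm 0.58 m, τ = 83.5 × 0.58 = 48.43 N·m counterclockwise.
Battery pack: 17.6 × 10 = 176 N down at 0.17 m → arm 1.48 m, τ = 176 × 1.48 = 260.5 N·m counterclockwise.
Toolbox: 7.56 × 10 = 75.6 N down at 1.49 m → arm 0.16 m, τ = 75.6 × 0.16 = 12.1 N·m counterclockwise.
Net load moment about support B = 550.6 N·m counterclockwise.
Reaction R at support A is upward at 0 m, arm 1.65 m → moment R × 1.65 clockwise.
Balancing moments: R × 1.65 = 550.6, giving R = 334 N.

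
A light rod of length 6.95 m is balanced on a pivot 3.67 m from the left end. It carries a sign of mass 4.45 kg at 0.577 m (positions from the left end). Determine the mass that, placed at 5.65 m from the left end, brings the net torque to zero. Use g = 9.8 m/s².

m ≈ 6.95 kg

About the pivot (at 3.67 m from the left end):
Sign: 4.45 × 9.8 = 43.61 N down at 0.577 m → arm 3.093 m, τ = 43.61 × 3.093 = 134.9 N·m counterclockwise.
Net moment of known loads = 134.9 N·m counterclockwise.
An unknown mass m at 5.65 m has arm 1.98 m; its moment is m·g·1.98 clockwise.
For rotational equilibrium, m × 9.8 × 1.98 = 134.9, so m = 134.9 / (9.8 × 1.98) = 6.95 kg.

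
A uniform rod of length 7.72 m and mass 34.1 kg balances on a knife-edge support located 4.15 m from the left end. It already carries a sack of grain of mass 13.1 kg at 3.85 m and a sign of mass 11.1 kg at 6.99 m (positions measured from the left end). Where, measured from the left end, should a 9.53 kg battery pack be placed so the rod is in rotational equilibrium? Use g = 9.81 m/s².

Sum moments about the knife-edge support (at 4.15 m from the left end) (the support reaction has zero arm there).
Beam weight: 34.1 × 9.81 = 334.5 N down at 3.86 m → arm 0.29 m, τ = 334.5 × 0.29 = 97 N·m counterclockwise.
Sack of grain: 13.1 × 9.81 = 128.5 N down at 3.85 m → arm 0.3 m, τ = 128.5 × 0.3 = 38.55 N·m counterclockwise.
Sign: 11.1 × 9.81 = 108.9 N down at 6.99 m → arm 2.84 m, τ = 108.9 × 2.84 = 309.3 N·m clockwise.
Net moment of existing loads = 173.8 N·m clockwise.
The battery pack weighs 9.53 × 9.81 = 93.49 N and must supply an equal counterclockwise moment, so its lever arm about the knife-edge support is 173.8 / 93.49 = 1.86 m.
That puts it at 4.15 − 1.86 = 2.29 m from the left end.

x ≈ 2.29 m from the left end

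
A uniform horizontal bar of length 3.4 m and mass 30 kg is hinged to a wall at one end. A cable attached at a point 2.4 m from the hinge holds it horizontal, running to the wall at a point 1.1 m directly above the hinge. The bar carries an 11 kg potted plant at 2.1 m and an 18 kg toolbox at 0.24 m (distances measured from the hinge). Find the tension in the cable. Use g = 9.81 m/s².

T ≈ 769 N

Taking torques about the hinge:
Beam weight: 30 × 9.81 = 294.3 N down at 1.7 m → arm 1.7 m, τ = 294.3 × 1.7 = 500.3 N·m clockwise.
Potted plant: 11 × 9.81 = 107.9 N down at 2.1 m → arm 2.1 m, τ = 107.9 × 2.1 = 226.6 N·m clockwise.
Toolbox: 18 × 9.81 = 176.6 N down at 0.24 m → arm 0.24 m, τ = 176.6 × 0.24 = 42.38 N·m clockwise.
Total clockwise load moment = 769.3 N·m.
The cable tension T acts at 2.4 m; only its component perpendicular to the bar, T sinθ, produces torque. sinθ = h/√(h²+d²) = 1.1/√(1.1²+2.4²) = 0.4167.
For rotational equilibrium, T × 2.4 × 0.4167 = 769.3, so T = 769.3 / 1 = 769 N.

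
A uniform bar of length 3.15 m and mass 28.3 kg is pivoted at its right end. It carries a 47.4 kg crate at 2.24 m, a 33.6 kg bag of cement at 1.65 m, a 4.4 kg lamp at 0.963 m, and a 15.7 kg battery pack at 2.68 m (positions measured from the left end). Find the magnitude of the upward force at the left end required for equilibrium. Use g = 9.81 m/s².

F ≈ 483 N

Taking torques about the right end:
Beam weight: 28.3 × 9.81 = 277.6 N down at 1.575 m → arm 1.575 m, τ = 277.6 × 1.575 = 437.2 N·m counterclockwise.
Crate: 47.4 × 9.81 = 465 N down at 2.24 m → arm 0.91 m, τ = 465 × 0.91 = 423.2 N·m counterclockwise.
Bag of cement: 33.6 × 9.81 = 329.6 N down at 1.65 m → arm 1.5 m, τ = 329.6 × 1.5 = 494.4 N·m counterclockwise.
Lamp: 4.4 × 9.81 = 43.16 N down at 0.963 m → arm 2.187 m, τ = 43.16 × 2.187 = 94.39 N·m counterclockwise.
Battery pack: 15.7 × 9.81 = 154 N down at 2.68 m → arm 0.47 m, τ = 154 × 0.47 = 72.38 N·m counterclockwise.
Net moment of the loads = 1522 N·m counterclockwise.
The upward force F acts at the left end, arm 3.15 m, giving F × 3.15 clockwise.
Setting net torque to zero: F × 3.15 = 1522 → F = 1522 / 3.15 = 483 N.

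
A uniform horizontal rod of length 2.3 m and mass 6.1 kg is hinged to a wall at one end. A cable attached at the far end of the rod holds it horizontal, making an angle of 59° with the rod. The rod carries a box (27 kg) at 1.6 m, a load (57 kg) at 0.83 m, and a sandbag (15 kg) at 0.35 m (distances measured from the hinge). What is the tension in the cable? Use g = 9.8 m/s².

Choose the hinge as the axis so the unknown hinge reaction has zero arm there.
Beam weight: 6.1 × 9.8 = 59.78 N down at 1.15 m → arm 1.15 m, τ = 59.78 × 1.15 = 68.75 N·m clockwise.
Box: 27 × 9.8 = 264.6 N down at 1.6 m → arm 1.6 m, τ = 264.6 × 1.6 = 423.4 N·m clockwise.
Load: 57 × 9.8 = 558.6 N down at 0.83 m → arm 0.83 m, τ = 558.6 × 0.83 = 463.6 N·m clockwise.
Sandbag: 15 × 9.8 = 147 N down at 0.35 m → arm 0.35 m, τ = 147 × 0.35 = 51.45 N·m clockwise.
Total clockwise load moment = 1007 N·m.
The cable tension T acts at 2.3 m; only its component perpendicular to the rod, T sinθ, produces torque. sin 59° = 0.8572.
Setting net torque to zero: T × 2.3 × 0.8572 = 1007 → T = 1007 / 1.972 = 511 N.

T ≈ 511 N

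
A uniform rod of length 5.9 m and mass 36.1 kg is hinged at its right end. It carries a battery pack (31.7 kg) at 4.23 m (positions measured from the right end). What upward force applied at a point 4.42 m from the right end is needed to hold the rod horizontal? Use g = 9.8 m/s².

Sum moments about the right end (the unknown pivot reaction has zero arm there).
Beam weight: 36.1 × 9.8 = 353.8 N down at 2.95 m → arm 2.95 m, τ = 353.8 × 2.95 = 1044 N·m counterclockwise.
Battery pack: 31.7 × 9.8 = 310.7 N down at 4.23 m → arm 4.23 m, τ = 310.7 × 4.23 = 1314 N·m counterclockwise.
Net moment of the loads = 2358 N·m counterclockwise.
The upward force F acts at a point 4.42 m from the right end, arm 4.42 m, giving F × 4.42 clockwise.
Balancing moments: F × 4.42 = 2358, giving F = 2358 / 4.42 = 533 N.

F ≈ 533 N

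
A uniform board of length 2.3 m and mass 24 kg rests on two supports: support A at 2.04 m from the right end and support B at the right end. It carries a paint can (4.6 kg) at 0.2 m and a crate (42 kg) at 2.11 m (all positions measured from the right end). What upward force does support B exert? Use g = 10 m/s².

Take moments about support A.
Beam weight: 24 × 10 = 240 N down at 1.15 m → arm 0.89 m, τ = 240 × 0.89 = 213.6 N·m clockwise.
Paint can: 4.6 × 10 = 46 N down at 0.2 m → arm 1.84 m, τ = 46 × 1.84 = 84.64 N·m clockwise.
Crate: 42 × 10 = 420 N down at 2.11 m → arm 0.07 m, τ = 420 × 0.07 = 29.4 N·m counterclockwise.
Net load moment about support A = 268.8 N·m clockwise.
Reaction R at support B is upward at 0 m, arm 2.04 m → moment R × 2.04 counterclockwise.
Στ = 0 ⇒ R × 2.04 = 268.8 ⇒ R = 132 N.

R_B ≈ 132 N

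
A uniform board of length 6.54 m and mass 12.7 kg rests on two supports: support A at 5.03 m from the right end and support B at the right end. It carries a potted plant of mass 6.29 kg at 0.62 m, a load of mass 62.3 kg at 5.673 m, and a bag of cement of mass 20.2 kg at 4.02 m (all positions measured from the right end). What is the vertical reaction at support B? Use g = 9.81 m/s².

R_B ≈ 59.4 N

Choose support A as the axis so its reaction then has zero moment arm.
Beam weight: 12.7 × 9.81 = 124.6 N down at 3.27 m → arm 1.76 m, τ = 124.6 × 1.76 = 219.3 N·m clockwise.
Potted plant: 6.29 × 9.81 = 61.7 N down at 0.62 m → arm 4.41 m, τ = 61.7 × 4.41 = 272.1 N·m clockwise.
Load: 62.3 × 9.81 = 611.2 N down at 5.673 m → arm 0.643 m, τ = 611.2 × 0.643 = 393 N·m counterclockwise.
Bag of cement: 20.2 × 9.81 = 198.2 N down at 4.02 m → arm 1.01 m, τ = 198.2 × 1.01 = 200.2 N·m clockwise.
Net load moment about support A = 298.6 N·m clockwise.
Reaction R at support B is upward at 0 m, arm 5.03 m → moment R × 5.03 counterclockwise.
For rotational equilibrium, R × 5.03 = 298.6, so R = 59.4 N.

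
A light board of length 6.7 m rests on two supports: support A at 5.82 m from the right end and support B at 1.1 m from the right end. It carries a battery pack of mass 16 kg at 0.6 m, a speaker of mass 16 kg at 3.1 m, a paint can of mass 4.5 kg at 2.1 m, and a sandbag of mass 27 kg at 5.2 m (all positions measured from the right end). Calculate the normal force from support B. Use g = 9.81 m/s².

Take moments about support A.
Battery pack: 16 × 9.81 = 157 N down at 0.6 m → arm 5.22 m, τ = 157 × 5.22 = 819.5 N·m clockwise.
Speaker: 16 × 9.81 = 157 N down at 3.1 m → arm 2.72 m, τ = 157 × 2.72 = 427 N·m clockwise.
Paint can: 4.5 × 9.81 = 44.15 N down at 2.1 m → arm 3.72 m, τ = 44.15 × 3.72 = 164.2 N·m clockwise.
Sandbag: 27 × 9.81 = 264.9 N down at 5.2 m → arm 0.62 m, τ = 264.9 × 0.62 = 164.2 N·m clockwise.
Net load moment about support A = 1575 N·m clockwise.
Reaction R at support B is upward at 1.1 m, arm 4.72 m → moment R × 4.72 counterclockwise.
Setting net torque to zero: R × 4.72 = 1575 → R = 334 N.

R_B ≈ 334 N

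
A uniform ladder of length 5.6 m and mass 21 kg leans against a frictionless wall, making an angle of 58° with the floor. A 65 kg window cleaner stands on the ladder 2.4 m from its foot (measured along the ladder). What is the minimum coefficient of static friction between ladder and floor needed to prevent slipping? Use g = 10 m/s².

About the foot of the ladder:
Ladder weight 21×10 = 210 N acts at 2.8 m along the ladder; its horizontal arm is 2.8·cos58° = 1.484 m → τ = 311.6 N·m clockwise.
Window cleaner: 65×10 = 650 N at 2.4 m → arm 1.272 m → τ = 826.8 N·m clockwise.
Wall normal N acts horizontally at the top; its moment arm is the height L sinθ = 5.6·sin58° = 4.749 m, counterclockwise.
Balancing moments: N × 4.749 = 1138, giving N = 239.6 N.
ΣFx = 0 ⇒ f = N_wall = 239.6 N. ΣFy = 0 ⇒ N_floor = 860 N.
μ_min = f / N_floor = 239.6 / 860 = 0.279.

μ_min ≈ 0.279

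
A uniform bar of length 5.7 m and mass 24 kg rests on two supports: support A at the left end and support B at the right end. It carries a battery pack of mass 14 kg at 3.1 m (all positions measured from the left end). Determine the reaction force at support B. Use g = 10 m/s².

R_B ≈ 196 N

Choose support A as the axis so its reaction then has zero moment arm.
Beam weight: 24 × 10 = 240 N down at 2.85 m → arm 2.85 m, τ = 240 × 2.85 = 684 N·m clockwise.
Battery pack: 14 × 10 = 140 N down at 3.1 m → arm 3.1 m, τ = 140 × 3.1 = 434 N·m clockwise.
Net load moment about support A = 1118 N·m clockwise.
Reaction R at support B is upward at 5.7 m, arm 5.7 m → moment R × 5.7 counterclockwise.
For rotational equilibrium, R × 5.7 = 1118, so R = 196 N.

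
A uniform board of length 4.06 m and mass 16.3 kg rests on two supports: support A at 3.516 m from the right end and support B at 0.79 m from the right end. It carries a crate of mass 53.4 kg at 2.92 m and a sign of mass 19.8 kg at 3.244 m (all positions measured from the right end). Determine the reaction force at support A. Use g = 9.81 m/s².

R_A ≈ 657 N

Take moments about support B.
Beam weight: 16.3 × 9.81 = 159.9 N down at 2.03 m → arm 1.24 m, τ = 159.9 × 1.24 = 198.3 N·m counterclockwise.
Crate: 53.4 × 9.81 = 523.9 N down at 2.92 m → arm 2.13 m, τ = 523.9 × 2.13 = 1116 N·m counterclockwise.
Sign: 19.8 × 9.81 = 194.2 N down at 3.244 m → arm 2.454 m, τ = 194.2 × 2.454 = 476.6 N·m counterclockwise.
Net load moment about support B = 1791 N·m counterclockwise.
Reaction R at support A is upward at 3.516 m, arm 2.726 m → moment R × 2.726 clockwise.
Balancing moments: R × 2.726 = 1791, giving R = 657 N.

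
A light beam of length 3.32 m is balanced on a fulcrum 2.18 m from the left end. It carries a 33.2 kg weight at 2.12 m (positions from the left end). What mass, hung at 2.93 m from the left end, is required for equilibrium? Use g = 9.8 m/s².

Sum moments about the fulcrum (at 2.18 m from the left end) (the support reaction has zero arm there).
Weight: 33.2 × 9.8 = 325.4 N down at 2.12 m → arm 0.06 m, τ = 325.4 × 0.06 = 19.52 N·m counterclockwise.
Net moment of known loads = 19.52 N·m counterclockwise.
An unknown mass m at 2.93 m has arm 0.75 m; its moment is m·g·0.75 clockwise.
For rotational equilibrium, m × 9.8 × 0.75 = 19.52, so m = 19.52 / (9.8 × 0.75) = 2.66 kg.

m ≈ 2.66 kg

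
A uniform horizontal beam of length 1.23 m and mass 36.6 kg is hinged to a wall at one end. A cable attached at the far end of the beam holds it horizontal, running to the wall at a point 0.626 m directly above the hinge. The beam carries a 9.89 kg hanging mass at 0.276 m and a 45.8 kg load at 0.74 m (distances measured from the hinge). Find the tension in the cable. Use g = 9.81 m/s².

T ≈ 1040 N

Sum moments about the hinge (the unknown hinge reaction has zero arm there).
Beam weight: 36.6 × 9.81 = 359 N down at 0.615 m → arm 0.615 m, τ = 359 × 0.615 = 220.8 N·m clockwise.
Hanging mass: 9.89 × 9.81 = 97.02 N down at 0.276 m → arm 0.276 m, τ = 97.02 × 0.276 = 26.78 N·m clockwise.
Load: 45.8 × 9.81 = 449.3 N down at 0.74 m → arm 0.74 m, τ = 449.3 × 0.74 = 332.5 N·m clockwise.
Total clockwise load moment = 580.1 N·m.
The cable tension T acts at 1.23 m; only its component perpendicular to the beam, T sinθ, produces torque. sinθ = h/√(h²+d²) = 0.626/√(0.626²+1.23²) = 0.4536.
Balancing moments: T × 1.23 × 0.4536 = 580.1, giving T = 580.1 / 0.5579 = 1040 N.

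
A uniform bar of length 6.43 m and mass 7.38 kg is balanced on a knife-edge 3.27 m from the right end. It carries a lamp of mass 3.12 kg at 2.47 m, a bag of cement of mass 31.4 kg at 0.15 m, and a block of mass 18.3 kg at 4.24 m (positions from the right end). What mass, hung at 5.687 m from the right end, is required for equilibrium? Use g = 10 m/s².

m ≈ 34.4 kg

Sum moments about the knife-edge (at 3.27 m from the right end) (the support reaction has zero arm there).
Beam weight: 7.38 × 10 = 73.8 N down at 3.215 m → arm 0.055 m, τ = 73.8 × 0.055 = 4.059 N·m clockwise.
Lamp: 3.12 × 10 = 31.2 N down at 2.47 m → arm 0.8 m, τ = 31.2 × 0.8 = 24.96 N·m clockwise.
Bag of cement: 31.4 × 10 = 314 N down at 0.15 m → arm 3.12 m, τ = 314 × 3.12 = 979.7 N·m clockwise.
Block: 18.3 × 10 = 183 N down at 4.24 m → arm 0.97 m, τ = 183 × 0.97 = 177.5 N·m counterclockwise.
Net moment of known loads = 831.2 N·m clockwise.
An unknown mass m at 5.687 m has arm 2.417 m; its moment is m·g·2.417 counterclockwise.
For rotational equilibrium, m × 10 × 2.417 = 831.2, so m = 831.2 / (10 × 2.417) = 34.4 kg.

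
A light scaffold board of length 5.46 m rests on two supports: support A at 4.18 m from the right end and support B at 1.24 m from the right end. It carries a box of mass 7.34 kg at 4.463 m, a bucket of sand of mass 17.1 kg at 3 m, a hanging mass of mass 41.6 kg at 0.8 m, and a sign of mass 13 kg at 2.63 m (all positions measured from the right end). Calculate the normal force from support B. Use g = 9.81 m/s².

R_B ≈ 597 N

Taking torques about support A:
Box: 7.34 × 9.81 = 72.01 N down at 4.463 m → arm 0.283 m, τ = 72.01 × 0.283 = 20.38 N·m counterclockwise.
Bucket of sand: 17.1 × 9.81 = 167.8 N down at 3 m → arm 1.18 m, τ = 167.8 × 1.18 = 198 N·m clockwise.
Hanging mass: 41.6 × 9.81 = 408.1 N down at 0.8 m → arm 3.38 m, τ = 408.1 × 3.38 = 1379 N·m clockwise.
Sign: 13 × 9.81 = 127.5 N down at 2.63 m → arm 1.55 m, τ = 127.5 × 1.55 = 197.6 N·m clockwise.
Net load moment about support A = 1754 N·m clockwise.
Reaction R at support B is upward at 1.24 m, arm 2.94 m → moment R × 2.94 counterclockwise.
Στ = 0 ⇒ R × 2.94 = 1754 ⇒ R = 597 N.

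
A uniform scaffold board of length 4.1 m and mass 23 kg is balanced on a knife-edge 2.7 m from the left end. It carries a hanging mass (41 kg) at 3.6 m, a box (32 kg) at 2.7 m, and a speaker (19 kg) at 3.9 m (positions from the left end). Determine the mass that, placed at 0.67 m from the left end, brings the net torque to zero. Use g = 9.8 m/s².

m ≈ 22 kg

Taking torques about the knife-edge (at 2.7 m from the left end):
Beam weight: 23 × 9.8 = 225.4 N down at 2.05 m → arm 0.65 m, τ = 225.4 × 0.65 = 146.5 N·m counterclockwise.
Hanging mass: 41 × 9.8 = 401.8 N down at 3.6 m → arm 0.9 m, τ = 401.8 × 0.9 = 361.6 N·m clockwise.
Box: acts at the knife-edge, moment arm 0 → no torque.
Speaker: 19 × 9.8 = 186.2 N down at 3.9 m → arm 1.2 m, τ = 186.2 × 1.2 = 223.4 N·m clockwise.
Net moment of known loads = 438.5 N·m clockwise.
An unknown mass m at 0.67 m has arm 2.03 m; its moment is m·g·2.03 counterclockwise.
For rotational equilibrium, m × 9.8 × 2.03 = 438.5, so m = 438.5 / (9.8 × 2.03) = 22 kg.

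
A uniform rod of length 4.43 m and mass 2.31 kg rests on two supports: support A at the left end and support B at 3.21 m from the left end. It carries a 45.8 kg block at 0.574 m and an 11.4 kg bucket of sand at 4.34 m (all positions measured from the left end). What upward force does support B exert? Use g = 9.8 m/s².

R_B ≈ 247 N

Taking torques about support A:
Beam weight: 2.31 × 9.8 = 22.64 N down at 2.215 m → arm 2.215 m, τ = 22.64 × 2.215 = 50.15 N·m clockwise.
Block: 45.8 × 9.8 = 448.8 N down at 0.574 m → arm 0.574 m, τ = 448.8 × 0.574 = 257.6 N·m clockwise.
Bucket of sand: 11.4 × 9.8 = 111.7 N down at 4.34 m → arm 4.34 m, τ = 111.7 × 4.34 = 484.8 N·m clockwise.
Net load moment about support A = 792.5 N·m clockwise.
Reaction R at support B is upward at 3.21 m, arm 3.21 m → moment R × 3.21 counterclockwise.
Setting net torque to zero: R × 3.21 = 792.5 → R = 247 N.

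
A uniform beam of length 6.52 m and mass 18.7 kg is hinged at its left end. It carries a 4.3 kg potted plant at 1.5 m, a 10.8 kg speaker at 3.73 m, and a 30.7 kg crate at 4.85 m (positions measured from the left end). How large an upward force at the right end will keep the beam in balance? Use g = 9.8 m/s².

F ≈ 386 N

About the left end:
Beam weight: 18.7 × 9.8 = 183.3 N down at 3.26 m → arm 3.26 m, τ = 183.3 × 3.26 = 597.6 N·m clockwise.
Potted plant: 4.3 × 9.8 = 42.14 N down at 1.5 m → arm 1.5 m, τ = 42.14 × 1.5 = 63.21 N·m clockwise.
Speaker: 10.8 × 9.8 = 105.8 N down at 3.73 m → arm 3.73 m, τ = 105.8 × 3.73 = 394.6 N·m clockwise.
Crate: 30.7 × 9.8 = 300.9 N down at 4.85 m → arm 4.85 m, τ = 300.9 × 4.85 = 1459 N·m clockwise.
Net moment of the loads = 2514 N·m clockwise.
The upward force F acts at the right end, arm 6.52 m, giving F × 6.52 counterclockwise.
For rotational equilibrium, F × 6.52 = 2514, so F = 2514 / 6.52 = 386 N.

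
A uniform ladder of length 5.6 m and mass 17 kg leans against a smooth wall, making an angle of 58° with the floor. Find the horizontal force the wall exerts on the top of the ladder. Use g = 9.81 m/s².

N_wall ≈ 52.1 N

Take moments about the foot of the ladder.
Ladder weight 17×9.81 = 166.8 N acts at 2.8 m along the ladder; its horizontal arm is 2.8·cos58° = 1.484 m → τ = 247.5 N·m clockwise.
Wall normal N acts horizontally at the top; its moment arm is the height L sinθ = 5.6·sin58° = 4.749 m, counterclockwise.
Balancing moments: N × 4.749 = 247.5, giving N = 52.1 N.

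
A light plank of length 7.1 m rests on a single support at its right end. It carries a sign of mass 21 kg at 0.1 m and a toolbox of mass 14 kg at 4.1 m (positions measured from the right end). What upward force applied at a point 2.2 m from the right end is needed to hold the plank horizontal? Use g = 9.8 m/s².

F ≈ 265 N

Choose the right end as the axis so the unknown pivot reaction has zero arm there.
Sign: 21 × 9.8 = 205.8 N down at 0.1 m → arm 0.1 m, τ = 205.8 × 0.1 = 20.58 N·m counterclockwise.
Toolbox: 14 × 9.8 = 137.2 N down at 4.1 m → arm 4.1 m, τ = 137.2 × 4.1 = 562.5 N·m counterclockwise.
Net moment of the loads = 583.1 N·m counterclockwise.
The upward force F acts at a point 2.2 m from the right end, arm 2.2 m, giving F × 2.2 clockwise.
Balancing moments: F × 2.2 = 583.1, giving F = 583.1 / 2.2 = 265 N.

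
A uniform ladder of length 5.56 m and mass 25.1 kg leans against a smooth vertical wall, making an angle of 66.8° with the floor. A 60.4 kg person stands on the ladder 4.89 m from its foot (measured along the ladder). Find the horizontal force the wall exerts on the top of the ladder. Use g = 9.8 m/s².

Choose the foot of the ladder as the axis so the floor normal and friction both act there and drop out.
Ladder weight 25.1×9.8 = 246 N acts at 2.78 m along the ladder; its horizontal arm is 2.78·cos66.8° = 1.095 m → τ = 269.4 N·m clockwise.
Person: 60.4×9.8 = 591.9 N at 4.89 m → arm 1.926 m → τ = 1140 N·m clockwise.
Wall normal N acts horizontally at the top; its moment arm is the height L sinθ = 5.56·sin66.8° = 5.11 m, counterclockwise.
Setting net torque to zero: N × 5.11 = 1409 → N = 276 N.

N_wall ≈ 276 N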